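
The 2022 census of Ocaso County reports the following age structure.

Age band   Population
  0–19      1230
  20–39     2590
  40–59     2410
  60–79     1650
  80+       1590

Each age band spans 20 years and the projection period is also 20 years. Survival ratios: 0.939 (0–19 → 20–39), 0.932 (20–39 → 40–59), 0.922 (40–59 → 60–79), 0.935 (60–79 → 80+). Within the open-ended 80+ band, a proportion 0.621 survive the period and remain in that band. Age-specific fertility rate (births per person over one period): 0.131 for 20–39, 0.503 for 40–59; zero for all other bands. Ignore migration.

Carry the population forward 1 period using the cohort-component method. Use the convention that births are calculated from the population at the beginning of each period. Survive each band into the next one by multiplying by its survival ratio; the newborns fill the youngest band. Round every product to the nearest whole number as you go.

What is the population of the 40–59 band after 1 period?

(Bands numbered youngest = 1 to oldest = 5.)
— Period 1 —
Births: 2590 × 0.131 = 339 ; 2410 × 0.503 = 1212 → total 1551
Band 2: 1230 × 0.939 = 1155
Band 3: 2590 × 0.932 = 2414
Band 4: 2410 × 0.922 = 2222
Band 5: 1650 × 0.935 + 1590 × 0.621 = 1543 + 987 = 2530
Giving 1551 / 1155 / 2414 / 2222 / 2530.

2414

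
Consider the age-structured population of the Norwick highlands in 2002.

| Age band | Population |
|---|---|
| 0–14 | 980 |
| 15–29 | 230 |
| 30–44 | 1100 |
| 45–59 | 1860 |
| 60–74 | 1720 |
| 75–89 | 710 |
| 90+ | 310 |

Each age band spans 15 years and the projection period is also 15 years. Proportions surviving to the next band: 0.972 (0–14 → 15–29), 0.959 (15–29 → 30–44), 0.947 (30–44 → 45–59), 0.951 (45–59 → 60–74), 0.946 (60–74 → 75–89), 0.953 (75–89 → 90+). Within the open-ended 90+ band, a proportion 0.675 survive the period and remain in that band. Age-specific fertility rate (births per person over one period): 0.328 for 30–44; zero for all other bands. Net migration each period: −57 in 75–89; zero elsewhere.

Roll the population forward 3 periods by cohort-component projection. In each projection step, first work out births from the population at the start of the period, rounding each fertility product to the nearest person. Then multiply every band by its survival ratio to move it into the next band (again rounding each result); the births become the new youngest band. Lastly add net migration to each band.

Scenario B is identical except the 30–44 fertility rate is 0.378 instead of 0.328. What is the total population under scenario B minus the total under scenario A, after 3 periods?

107

Period 1.
Births: 1100 * 0.328 = 361
15–29: 980 * 0.972 = 953
30–44: 230 * 0.959 = 221
45–59: 1100 * 0.947 = 1042
60–74: 1860 * 0.951 = 1769
75–89: 1720 * 0.946 = 1627
90+: 710 * 0.953 + 310 * 0.675 = 677 + 209 = 886
Net migration: 75–89 − 57 → 1570
Population now: 0–14=361, 15–29=953, 30–44=221, 45–59=1042, 60–74=1769, 75–89=1570, 90+=886
Period 2.
Births: 221 * 0.328 = 72
15–29: 361 * 0.972 = 351
30–44: 953 * 0.959 = 914
45–59: 221 * 0.947 = 209
60–74: 1042 * 0.951 = 991
75–89: 1769 * 0.946 = 1673
90+: 1570 * 0.953 + 886 * 0.675 = 1496 + 598 = 2094
Net migration: 75–89 − 57 → 1616
Population now: 0–14=72, 15–29=351, 30–44=914, 45–59=209, 60–74=991, 75–89=1616, 90+=2094
Period 3.
Births: 914 * 0.328 = 300
15–29: 72 * 0.972 = 70
30–44: 351 * 0.959 = 337
45–59: 914 * 0.947 = 866
60–74: 209 * 0.951 = 199
75–89: 991 * 0.946 = 937
90+: 1616 * 0.953 + 2094 * 0.675 = 1540 + 1413 = 2953
Net migration: 75–89 − 57 → 880
Population now: 0–14=300, 15–29=70, 30–44=337, 45–59=866, 60–74=199, 75–89=880, 90+=2953
Scenario A total after 3 periods: 5605
Scenario B projection —
Period 1.
Births: 1100 * 0.378 = 416
15–29: 980 * 0.972 = 953
30–44: 230 * 0.959 = 221
45–59: 1100 * 0.947 = 1042
60–74: 1860 * 0.951 = 1769
75–89: 1720 * 0.946 = 1627
90+: 710 * 0.953 + 310 * 0.675 = 677 + 209 = 886
Net migration: 75–89 − 57 → 1570
Population now: 0–14=416, 15–29=953, 30–44=221, 45–59=1042, 60–74=1769, 75–89=1570, 90+=886
Period 2.
Births: 221 * 0.378 = 84
15–29: 416 * 0.972 = 404
30–44: 953 * 0.959 = 914
45–59: 221 * 0.947 = 209
60–74: 1042 * 0.951 = 991
75–89: 1769 * 0.946 = 1673
90+: 1570 * 0.953 + 886 * 0.675 = 1496 + 598 = 2094
Net migration: 75–89 − 57 → 1616
Population now: 0–14=84, 15–29=404, 30–44=914, 45–59=209, 60–74=991, 75–89=1616, 90+=2094
Period 3.
Births: 914 * 0.378 = 345
15–29: 84 * 0.972 = 82
30–44: 404 * 0.959 = 387
45–59: 914 * 0.947 = 866
60–74: 209 * 0.951 = 199
75–89: 991 * 0.946 = 937
90+: 1616 * 0.953 + 2094 * 0.675 = 1540 + 1413 = 2953
Net migration: 75–89 − 57 → 880
Population now: 0–14=345, 15–29=82, 30–44=387, 45–59=866, 60–74=199, 75–89=880, 90+=2953
Scenario B total after 3 periods: 5712
Difference B − A = 5712 − 5605 = 107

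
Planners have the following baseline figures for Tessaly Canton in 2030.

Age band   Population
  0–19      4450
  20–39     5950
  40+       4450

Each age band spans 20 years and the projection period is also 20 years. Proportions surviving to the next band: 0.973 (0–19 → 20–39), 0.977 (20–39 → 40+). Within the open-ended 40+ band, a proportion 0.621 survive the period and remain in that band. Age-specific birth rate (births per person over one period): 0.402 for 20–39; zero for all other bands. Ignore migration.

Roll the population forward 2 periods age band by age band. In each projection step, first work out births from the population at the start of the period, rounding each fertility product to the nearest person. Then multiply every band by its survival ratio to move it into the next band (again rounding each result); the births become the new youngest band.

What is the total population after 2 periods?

[period 1]
Births: 5950 × 0.402 = 2392
20–39: 4450 × 0.973 = 4330
40+: 5950 × 0.977 + 4450 × 0.621 = 5813 + 2763 = 8576
Giving 2392 / 4330 / 8576.
[period 2]
Births: 4330 × 0.402 = 1741
20–39: 2392 × 0.973 = 2327
40+: 4330 × 0.977 + 8576 × 0.621 = 4230 + 5326 = 9556
Giving 1741 / 2327 / 9556.
Total after period 2: 1741 + 2327 + 9556 = 13624

13624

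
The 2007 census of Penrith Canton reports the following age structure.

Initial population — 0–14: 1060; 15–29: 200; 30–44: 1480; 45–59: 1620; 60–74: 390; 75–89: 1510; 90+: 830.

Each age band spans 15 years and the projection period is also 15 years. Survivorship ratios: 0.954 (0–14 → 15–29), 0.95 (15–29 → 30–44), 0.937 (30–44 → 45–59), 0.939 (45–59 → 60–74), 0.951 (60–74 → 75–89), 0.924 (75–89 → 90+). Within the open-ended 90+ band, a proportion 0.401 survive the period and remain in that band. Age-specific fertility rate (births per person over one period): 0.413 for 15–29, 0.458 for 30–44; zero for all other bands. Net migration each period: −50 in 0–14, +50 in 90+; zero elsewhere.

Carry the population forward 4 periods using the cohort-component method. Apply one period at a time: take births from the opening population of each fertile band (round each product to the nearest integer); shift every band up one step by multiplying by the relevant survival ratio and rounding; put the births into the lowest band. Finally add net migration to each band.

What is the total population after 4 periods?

After projecting period 1:
Births: 200 × 0.413 = 83, 1480 × 0.458 = 678 → total 761
15–29: 1060 × 0.954 = 1011
30–44: 200 × 0.95 = 190
45–59: 1480 × 0.937 = 1387
60–74: 1620 × 0.939 = 1521
75–89: 390 × 0.951 = 371
90+: 1510 × 0.924 + 830 × 0.401 = 1395 + 333 = 1728
Net migration: 0–14 − 50 → 711; 90+ + 50 → 1778
End of period: [711, 1011, 190, 1387, 1521, 371, 1778]
After projecting period 2:
Births: 1011 × 0.413 = 418, 190 × 0.458 = 87 → total 505
15–29: 711 × 0.954 = 678
30–44: 1011 × 0.95 = 960
45–59: 190 × 0.937 = 178
60–74: 1387 × 0.939 = 1302
75–89: 1521 × 0.951 = 1446
90+: 371 × 0.924 + 1778 × 0.401 = 343 + 713 = 1056
Net migration: 0–14 − 50 → 455; 90+ + 50 → 1106
End of period: [455, 678, 960, 178, 1302, 1446, 1106]
After projecting period 3:
Births: 678 × 0.413 = 280, 960 × 0.458 = 440 → total 720
15–29: 455 × 0.954 = 434
30–44: 678 × 0.95 = 644
45–59: 960 × 0.937 = 900
60–74: 178 × 0.939 = 167
75–89: 1302 × 0.951 = 1238
90+: 1446 × 0.924 + 1106 × 0.401 = 1336 + 444 = 1780
Net migration: 0–14 − 50 → 670; 90+ + 50 → 1830
End of period: [670, 434, 644, 900, 167, 1238, 1830]
After projecting period 4:
Births: 434 × 0.413 = 179, 644 × 0.458 = 295 → total 474
15–29: 670 × 0.954 = 639
30–44: 434 × 0.95 = 412
45–59: 644 × 0.937 = 603
60–74: 900 × 0.939 = 845
75–89: 167 × 0.951 = 159
90+: 1238 × 0.924 + 1830 × 0.401 = 1144 + 734 = 1878
Net migration: 0–14 − 50 → 424; 90+ + 50 → 1928
End of period: [424, 639, 412, 603, 845, 159, 1928]
Total after period 4: 424 + 639 + 412 + 603 + 845 + 159 + 1928 = 5010

5010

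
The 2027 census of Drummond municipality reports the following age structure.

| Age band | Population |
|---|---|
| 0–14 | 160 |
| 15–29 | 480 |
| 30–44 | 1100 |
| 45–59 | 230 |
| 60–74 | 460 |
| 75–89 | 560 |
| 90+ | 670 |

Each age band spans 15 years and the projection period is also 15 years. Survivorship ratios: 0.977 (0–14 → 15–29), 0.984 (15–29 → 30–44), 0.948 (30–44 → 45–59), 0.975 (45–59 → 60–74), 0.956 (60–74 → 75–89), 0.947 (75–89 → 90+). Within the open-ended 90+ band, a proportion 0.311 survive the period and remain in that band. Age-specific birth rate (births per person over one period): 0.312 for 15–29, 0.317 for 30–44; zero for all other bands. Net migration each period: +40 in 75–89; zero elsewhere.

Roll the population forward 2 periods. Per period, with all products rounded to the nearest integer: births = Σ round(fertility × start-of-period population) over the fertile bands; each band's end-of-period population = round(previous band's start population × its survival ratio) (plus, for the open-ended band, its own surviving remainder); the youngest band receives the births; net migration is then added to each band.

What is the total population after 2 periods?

3244

Period 1.
Births: 480 × 0.312 = 150  |  1100 × 0.317 = 349 → total 499
15–29: 160 × 0.977 = 156
30–44: 480 × 0.984 = 472
45–59: 1100 × 0.948 = 1043
60–74: 230 × 0.975 = 224
75–89: 460 × 0.956 = 440
90+: 560 × 0.947 + 670 × 0.311 = 530 + 208 = 738
Net migration: 75–89 + 40 → 480
→ [499, 156, 472, 1043, 224, 480, 738]
Period 2.
Births: 156 × 0.312 = 49  |  472 × 0.317 = 150 → total 199
15–29: 499 × 0.977 = 488
30–44: 156 × 0.984 = 154
45–59: 472 × 0.948 = 447
60–74: 1043 × 0.975 = 1017
75–89: 224 × 0.956 = 214
90+: 480 × 0.947 + 738 × 0.311 = 455 + 230 = 685
Net migration: 75–89 + 40 → 254
→ [199, 488, 154, 447, 1017, 254, 685]
Total after period 2: 199 + 488 + 154 + 447 + 1017 + 254 + 685 = 3244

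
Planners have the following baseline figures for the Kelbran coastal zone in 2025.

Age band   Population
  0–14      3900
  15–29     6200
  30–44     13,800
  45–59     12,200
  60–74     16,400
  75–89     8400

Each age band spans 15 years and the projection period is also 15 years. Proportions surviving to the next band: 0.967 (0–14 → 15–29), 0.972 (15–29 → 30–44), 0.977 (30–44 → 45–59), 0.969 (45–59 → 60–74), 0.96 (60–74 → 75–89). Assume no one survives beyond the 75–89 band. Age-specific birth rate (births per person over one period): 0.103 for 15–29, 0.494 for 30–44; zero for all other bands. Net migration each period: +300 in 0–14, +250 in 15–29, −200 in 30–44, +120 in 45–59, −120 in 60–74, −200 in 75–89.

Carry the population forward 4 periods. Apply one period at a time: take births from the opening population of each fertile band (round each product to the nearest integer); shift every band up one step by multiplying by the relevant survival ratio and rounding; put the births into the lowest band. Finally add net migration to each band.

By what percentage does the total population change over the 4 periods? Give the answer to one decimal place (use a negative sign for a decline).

(Bands numbered youngest = 1 to oldest = 6.)
— Period 1 —
Births: 6200 × 0.103 = 639 ; 13800 × 0.494 = 6817 — total 7456
Band 2: 3900 × 0.967 = 3771
Band 3: 6200 × 0.972 = 6026
Band 4: 13800 × 0.977 = 13483
Band 5: 12200 × 0.969 = 11822
Band 6: 16400 × 0.96 = 15744
Net migration: Band 1 + 300 → 7756; Band 2 + 250 → 4021; Band 3 − 200 → 5826; Band 4 + 120 → 13603; Band 5 − 120 → 11702; Band 6 − 200 → 15544
End of period: [7756, 4021, 5826, 13603, 11702, 15544]
— Period 2 —
Births: 4021 × 0.103 = 414 ; 5826 × 0.494 = 2878 — total 3292
Band 2: 7756 × 0.967 = 7500
Band 3: 4021 × 0.972 = 3908
Band 4: 5826 × 0.977 = 5692
Band 5: 13603 × 0.969 = 13181
Band 6: 11702 × 0.96 = 11234
Net migration: Band 1 + 300 → 3592; Band 2 + 250 → 7750; Band 3 − 200 → 3708; Band 4 + 120 → 5812; Band 5 − 120 → 13061; Band 6 − 200 → 11034
End of period: [3592, 7750, 3708, 5812, 13061, 11034]
— Period 3 —
Births: 7750 × 0.103 = 798 ; 3708 × 0.494 = 1832 — total 2630
Band 2: 3592 × 0.967 = 3473
Band 3: 7750 × 0.972 = 7533
Band 4: 3708 × 0.977 = 3623
Band 5: 5812 × 0.969 = 5632
Band 6: 13061 × 0.96 = 12539
Net migration: Band 1 + 300 → 2930; Band 2 + 250 → 3723; Band 3 − 200 → 7333; Band 4 + 120 → 3743; Band 5 − 120 → 5512; Band 6 − 200 → 12339
End of period: [2930, 3723, 7333, 3743, 5512, 12339]
— Period 4 —
Births: 3723 × 0.103 = 383 ; 7333 × 0.494 = 3623 — total 4006
Band 2: 2930 × 0.967 = 2833
Band 3: 3723 × 0.972 = 3619
Band 4: 7333 × 0.977 = 7164
Band 5: 3743 × 0.969 = 3627
Band 6: 5512 × 0.96 = 5292
Net migration: Band 1 + 300 → 4306; Band 2 + 250 → 3083; Band 3 − 200 → 3419; Band 4 + 120 → 7284; Band 5 − 120 → 3507; Band 6 − 200 → 5092
End of period: [4306, 3083, 3419, 7284, 3507, 5092]
Total: 60900 → 26691; change = -34209; percentage change = -56.2%

-56.2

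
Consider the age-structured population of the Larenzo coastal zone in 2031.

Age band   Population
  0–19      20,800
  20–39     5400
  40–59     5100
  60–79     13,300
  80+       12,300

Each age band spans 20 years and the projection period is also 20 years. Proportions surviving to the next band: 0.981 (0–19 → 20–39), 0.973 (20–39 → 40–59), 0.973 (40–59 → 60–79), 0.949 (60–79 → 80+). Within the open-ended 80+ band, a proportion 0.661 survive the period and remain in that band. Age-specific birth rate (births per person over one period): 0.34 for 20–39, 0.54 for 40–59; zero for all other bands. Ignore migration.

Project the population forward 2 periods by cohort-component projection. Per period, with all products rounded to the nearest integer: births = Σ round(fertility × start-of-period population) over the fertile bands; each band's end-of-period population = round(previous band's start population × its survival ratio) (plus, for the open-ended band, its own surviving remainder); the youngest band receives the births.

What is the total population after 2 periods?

Period 1.
Births: 5400 × 0.34 = 1836, 5100 × 0.54 = 2754 → 4590
20–39: 20800 × 0.981 = 20405
40–59: 5400 × 0.973 = 5254
60–79: 5100 × 0.973 = 4962
80+: 13300 × 0.949 + 12300 × 0.661 = 12622 + 8130 = 20752
Giving 4590 / 20405 / 5254 / 4962 / 20752.
Period 2.
Births: 20405 × 0.34 = 6938, 5254 × 0.54 = 2837 → 9775
20–39: 4590 × 0.981 = 4503
40–59: 20405 × 0.973 = 19854
60–79: 5254 × 0.973 = 5112
80+: 4962 × 0.949 + 20752 × 0.661 = 4709 + 13717 = 18426
Giving 9775 / 4503 / 19854 / 5112 / 18426.
Total after period 2: 9775 + 4503 + 19854 + 5112 + 18426 = 57670

57670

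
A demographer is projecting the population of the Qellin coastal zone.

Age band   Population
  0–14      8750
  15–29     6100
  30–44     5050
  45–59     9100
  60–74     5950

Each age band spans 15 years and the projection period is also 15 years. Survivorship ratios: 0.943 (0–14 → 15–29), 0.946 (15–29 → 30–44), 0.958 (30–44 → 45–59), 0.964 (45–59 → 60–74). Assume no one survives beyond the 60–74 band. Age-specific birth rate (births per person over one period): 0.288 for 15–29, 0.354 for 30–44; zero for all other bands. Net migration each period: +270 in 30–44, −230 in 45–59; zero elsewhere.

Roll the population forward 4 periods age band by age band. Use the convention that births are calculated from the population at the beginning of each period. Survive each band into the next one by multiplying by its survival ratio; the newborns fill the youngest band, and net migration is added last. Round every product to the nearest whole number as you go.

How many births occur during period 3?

3822

Let band 1 be 0–14 through band 5 = 60–74.
Period 1:
Births: 6100 × 0.288 = 1757 ; 5050 × 0.354 = 1788 → total 3545
Band 2: 8750 × 0.943 = 8251
Band 3: 6100 × 0.946 = 5771
Band 4: 5050 × 0.958 = 4838
Band 5: 9100 × 0.964 = 8772
Net migration: Band 3 + 270 → 6041; Band 4 − 230 → 4608
→ [3545, 8251, 6041, 4608, 8772]
Period 2:
Births: 8251 × 0.288 = 2376 ; 6041 × 0.354 = 2139 → total 4515
Band 2: 3545 × 0.943 = 3343
Band 3: 8251 × 0.946 = 7805
Band 4: 6041 × 0.958 = 5787
Band 5: 4608 × 0.964 = 4442
Net migration: Band 3 + 270 → 8075; Band 4 − 230 → 5557
→ [4515, 3343, 8075, 5557, 4442]
Period 3:
Births: 3343 × 0.288 = 963 ; 8075 × 0.354 = 2859 → total 3822
Band 2: 4515 × 0.943 = 4258
Band 3: 3343 × 0.946 = 3162
Band 4: 8075 × 0.958 = 7736
Band 5: 5557 × 0.964 = 5357
Net migration: Band 3 + 270 → 3432; Band 4 − 230 → 7506
→ [3822, 4258, 3432, 7506, 5357]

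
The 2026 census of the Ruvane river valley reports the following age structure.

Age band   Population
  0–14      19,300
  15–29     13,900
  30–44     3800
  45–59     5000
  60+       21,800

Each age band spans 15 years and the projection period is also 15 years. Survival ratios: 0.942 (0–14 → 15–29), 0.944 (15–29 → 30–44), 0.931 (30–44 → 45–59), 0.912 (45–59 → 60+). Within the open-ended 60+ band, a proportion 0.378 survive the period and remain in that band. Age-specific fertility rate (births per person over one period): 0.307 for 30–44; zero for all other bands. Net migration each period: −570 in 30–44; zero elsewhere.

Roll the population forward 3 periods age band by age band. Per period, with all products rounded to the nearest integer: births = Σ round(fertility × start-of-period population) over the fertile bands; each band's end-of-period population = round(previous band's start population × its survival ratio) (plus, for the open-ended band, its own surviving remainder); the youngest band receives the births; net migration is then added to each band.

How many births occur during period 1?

1167

Let band 1 be 0–14 through band 5 = 60+.
After projecting period 1:
Births: 3800 × 0.307 = 1167
Band 2: 19300 × 0.942 = 18181
Band 3: 13900 × 0.944 = 13122
Band 4: 3800 × 0.931 = 3538
Band 5: 5000 × 0.912 + 21800 × 0.378 = 4560 + 8240 = 12800
Net migration: Band 3 − 570 → 12552
Giving 1167 / 18181 / 12552 / 3538 / 12800.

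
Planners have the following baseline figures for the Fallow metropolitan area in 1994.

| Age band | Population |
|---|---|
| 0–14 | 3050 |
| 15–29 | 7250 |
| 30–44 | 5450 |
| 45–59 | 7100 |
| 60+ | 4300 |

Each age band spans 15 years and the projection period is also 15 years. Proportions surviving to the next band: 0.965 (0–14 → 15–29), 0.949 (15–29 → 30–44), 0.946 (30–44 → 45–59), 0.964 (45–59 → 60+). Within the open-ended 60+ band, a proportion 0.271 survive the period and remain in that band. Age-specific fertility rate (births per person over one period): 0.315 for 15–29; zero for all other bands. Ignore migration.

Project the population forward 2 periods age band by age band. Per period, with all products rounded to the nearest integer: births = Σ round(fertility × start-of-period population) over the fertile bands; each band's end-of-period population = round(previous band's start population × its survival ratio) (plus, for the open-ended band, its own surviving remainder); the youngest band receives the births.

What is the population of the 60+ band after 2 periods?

Period 1:
Births: 7250 * 0.315 = 2284
15–29: 3050 * 0.965 = 2943
30–44: 7250 * 0.949 = 6880
45–59: 5450 * 0.946 = 5156
60+: 7100 * 0.964 + 4300 * 0.271 = 6844 + 1165 = 8009
→ [2284, 2943, 6880, 5156, 8009]
Period 2:
Births: 2943 * 0.315 = 927
15–29: 2284 * 0.965 = 2204
30–44: 2943 * 0.949 = 2793
45–59: 6880 * 0.946 = 6508
60+: 5156 * 0.964 + 8009 * 0.271 = 4970 + 2170 = 7140
→ [927, 2204, 2793, 6508, 7140]

7140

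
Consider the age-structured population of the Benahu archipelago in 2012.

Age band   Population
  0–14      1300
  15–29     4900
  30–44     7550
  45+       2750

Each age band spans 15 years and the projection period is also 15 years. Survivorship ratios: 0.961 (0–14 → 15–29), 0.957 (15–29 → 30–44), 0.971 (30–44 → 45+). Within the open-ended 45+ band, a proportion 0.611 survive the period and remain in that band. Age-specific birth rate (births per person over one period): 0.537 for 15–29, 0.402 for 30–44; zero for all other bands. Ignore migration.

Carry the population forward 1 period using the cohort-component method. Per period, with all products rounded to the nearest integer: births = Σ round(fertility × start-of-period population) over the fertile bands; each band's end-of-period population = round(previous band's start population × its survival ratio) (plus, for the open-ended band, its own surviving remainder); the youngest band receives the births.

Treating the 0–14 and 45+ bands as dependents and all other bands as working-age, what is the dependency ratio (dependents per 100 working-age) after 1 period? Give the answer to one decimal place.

247.2

(Bands numbered youngest = 1 to oldest = 4.)
— Period 1 —
Births: 4900 * 0.537 = 2631, 7550 * 0.402 = 3035 → total 5666
Band 2: 1300 * 0.961 = 1249
Band 3: 4900 * 0.957 = 4689
Band 4: 7550 * 0.971 + 2750 * 0.611 = 7331 + 1680 = 9011
End of period: [5666, 1249, 4689, 9011]
Dependents (band 0–14 + band 45+) = 5666 + 9011 = 14677; working-age = 5938; ratio = 14677/5938 × 100 = 247.2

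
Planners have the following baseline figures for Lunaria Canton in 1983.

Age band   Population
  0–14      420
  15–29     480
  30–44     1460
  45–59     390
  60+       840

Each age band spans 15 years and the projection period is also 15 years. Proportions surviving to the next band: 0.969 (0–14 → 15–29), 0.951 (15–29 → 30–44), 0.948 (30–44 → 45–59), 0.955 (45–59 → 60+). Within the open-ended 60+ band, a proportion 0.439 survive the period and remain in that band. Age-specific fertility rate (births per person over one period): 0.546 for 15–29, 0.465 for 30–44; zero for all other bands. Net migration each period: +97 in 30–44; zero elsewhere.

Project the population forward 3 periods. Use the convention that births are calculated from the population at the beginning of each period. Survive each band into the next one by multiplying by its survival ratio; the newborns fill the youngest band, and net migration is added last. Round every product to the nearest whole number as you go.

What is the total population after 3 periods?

3833

[period 1]
Births: 480 * 0.546 = 262, 1460 * 0.465 = 679 → total 941
15–29: 420 * 0.969 = 407
30–44: 480 * 0.951 = 456
45–59: 1460 * 0.948 = 1384
60+: 390 * 0.955 + 840 * 0.439 = 372 + 369 = 741
Net migration: 30–44 + 97 → 553
Population now: 0–14=941, 15–29=407, 30–44=553, 45–59=1384, 60+=741
[period 2]
Births: 407 * 0.546 = 222, 553 * 0.465 = 257 → total 479
15–29: 941 * 0.969 = 912
30–44: 407 * 0.951 = 387
45–59: 553 * 0.948 = 524
60+: 1384 * 0.955 + 741 * 0.439 = 1322 + 325 = 1647
Net migration: 30–44 + 97 → 484
Population now: 0–14=479, 15–29=912, 30–44=484, 45–59=524, 60+=1647
[period 3]
Births: 912 * 0.546 = 498, 484 * 0.465 = 225 → total 723
15–29: 479 * 0.969 = 464
30–44: 912 * 0.951 = 867
45–59: 484 * 0.948 = 459
60+: 524 * 0.955 + 1647 * 0.439 = 500 + 723 = 1223
Net migration: 30–44 + 97 → 964
Population now: 0–14=723, 15–29=464, 30–44=964, 45–59=459, 60+=1223
Total after period 3: 723 + 464 + 964 + 459 + 1223 = 3833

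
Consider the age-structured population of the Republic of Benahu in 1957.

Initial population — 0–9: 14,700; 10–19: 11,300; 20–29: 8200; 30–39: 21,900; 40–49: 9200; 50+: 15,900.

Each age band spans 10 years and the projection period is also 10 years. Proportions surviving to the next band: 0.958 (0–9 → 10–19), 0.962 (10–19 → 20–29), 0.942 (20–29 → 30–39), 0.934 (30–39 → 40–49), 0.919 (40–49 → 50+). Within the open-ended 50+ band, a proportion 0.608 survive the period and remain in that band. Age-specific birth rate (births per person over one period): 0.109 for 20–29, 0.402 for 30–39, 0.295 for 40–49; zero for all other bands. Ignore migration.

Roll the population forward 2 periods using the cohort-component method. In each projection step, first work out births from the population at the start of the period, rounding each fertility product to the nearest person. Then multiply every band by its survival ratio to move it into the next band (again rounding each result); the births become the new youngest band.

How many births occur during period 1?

Period 1.
Births: 8200 × 0.109 = 894 ; 21900 × 0.402 = 8804 ; 9200 × 0.295 = 2714 ⇒ total 12412
10–19: 14700 × 0.958 = 14083
20–29: 11300 × 0.962 = 10871
30–39: 8200 × 0.942 = 7724
40–49: 21900 × 0.934 = 20455
50+: 9200 × 0.919 + 15900 × 0.608 = 8455 + 9667 = 18122
End of period: [12412, 14083, 10871, 7724, 20455, 18122]

12412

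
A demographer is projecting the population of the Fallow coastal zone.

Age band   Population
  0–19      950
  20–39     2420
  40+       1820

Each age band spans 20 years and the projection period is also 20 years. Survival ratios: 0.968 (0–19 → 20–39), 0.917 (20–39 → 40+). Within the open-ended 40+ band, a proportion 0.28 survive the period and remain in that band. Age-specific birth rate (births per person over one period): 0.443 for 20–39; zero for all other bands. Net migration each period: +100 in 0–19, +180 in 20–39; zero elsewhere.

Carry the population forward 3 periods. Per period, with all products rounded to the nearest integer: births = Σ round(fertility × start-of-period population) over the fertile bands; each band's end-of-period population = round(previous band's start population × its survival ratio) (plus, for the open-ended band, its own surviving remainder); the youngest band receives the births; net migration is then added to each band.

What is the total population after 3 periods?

Let band 1 be 0–19 through band 3 = 40+.
[period 1]
Births: 2420 × 0.443 = 1072
Band 2: 950 × 0.968 = 920
Band 3: 2420 × 0.917 + 1820 × 0.28 = 2219 + 510 = 2729
Net migration: Band 1 + 100 → 1172; Band 2 + 180 → 1100
Population now: 0–19=1172, 20–39=1100, 40+=2729
[period 2]
Births: 1100 × 0.443 = 487
Band 2: 1172 × 0.968 = 1134
Band 3: 1100 × 0.917 + 2729 × 0.28 = 1009 + 764 = 1773
Net migration: Band 1 + 100 → 587; Band 2 + 180 → 1314
Population now: 0–19=587, 20–39=1314, 40+=1773
[period 3]
Births: 1314 × 0.443 = 582
Band 2: 587 × 0.968 = 568
Band 3: 1314 × 0.917 + 1773 × 0.28 = 1205 + 496 = 1701
Net migration: Band 1 + 100 → 682; Band 2 + 180 → 748
Population now: 0–19=682, 20–39=748, 40+=1701
Total after period 3: 682 + 748 + 1701 = 3131

3131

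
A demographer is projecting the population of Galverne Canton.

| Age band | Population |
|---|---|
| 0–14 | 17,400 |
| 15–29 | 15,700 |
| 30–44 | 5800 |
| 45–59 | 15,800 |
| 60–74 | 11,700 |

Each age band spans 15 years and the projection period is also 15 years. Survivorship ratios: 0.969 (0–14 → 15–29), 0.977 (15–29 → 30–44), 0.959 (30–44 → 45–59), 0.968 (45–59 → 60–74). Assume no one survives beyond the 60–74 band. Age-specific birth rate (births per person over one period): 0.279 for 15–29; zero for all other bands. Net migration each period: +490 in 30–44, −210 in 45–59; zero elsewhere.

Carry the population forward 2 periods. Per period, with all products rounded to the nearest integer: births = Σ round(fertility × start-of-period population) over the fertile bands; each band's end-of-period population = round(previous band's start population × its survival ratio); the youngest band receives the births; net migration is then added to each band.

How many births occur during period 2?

4704

Period 1.
Births: 15700 × 0.279 = 4380
15–29: 17400 × 0.969 = 16861
30–44: 15700 × 0.977 = 15339
45–59: 5800 × 0.959 = 5562
60–74: 15800 × 0.968 = 15294
Net migration: 30–44 + 490 → 15829; 45–59 − 210 → 5352
→ [4380, 16861, 15829, 5352, 15294]
Period 2.
Births: 16861 × 0.279 = 4704
15–29: 4380 × 0.969 = 4244
30–44: 16861 × 0.977 = 16473
45–59: 15829 × 0.959 = 15180
60–74: 5352 × 0.968 = 5181
Net migration: 30–44 + 490 → 16963; 45–59 − 210 → 14970
→ [4704, 4244, 16963, 14970, 5181]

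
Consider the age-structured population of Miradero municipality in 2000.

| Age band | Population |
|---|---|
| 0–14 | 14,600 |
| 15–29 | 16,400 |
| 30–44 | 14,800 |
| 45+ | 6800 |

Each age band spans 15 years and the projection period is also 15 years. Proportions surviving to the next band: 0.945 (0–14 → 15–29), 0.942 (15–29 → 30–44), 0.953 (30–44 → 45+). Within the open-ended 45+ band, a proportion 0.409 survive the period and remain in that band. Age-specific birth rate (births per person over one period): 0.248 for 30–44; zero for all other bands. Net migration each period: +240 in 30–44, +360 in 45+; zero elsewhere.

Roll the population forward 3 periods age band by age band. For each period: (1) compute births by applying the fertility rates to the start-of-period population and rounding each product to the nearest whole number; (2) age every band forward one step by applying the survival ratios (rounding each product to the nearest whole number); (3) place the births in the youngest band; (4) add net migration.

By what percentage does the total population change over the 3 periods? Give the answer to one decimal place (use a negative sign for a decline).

-38.0

(Groups numbered youngest = 1 to oldest = 4.)
— Period 1 —
Births: 14800 × 0.248 = 3670
Group 2: 14600 × 0.945 = 13797
Group 3: 16400 × 0.942 = 15449
Group 4: 14800 × 0.953 + 6800 × 0.409 = 14104 + 2781 = 16885
Net migration: Group 3 + 240 → 15689; Group 4 + 360 → 17245
→ [3670, 13797, 15689, 17245]
— Period 2 —
Births: 15689 × 0.248 = 3891
Group 2: 3670 × 0.945 = 3468
Group 3: 13797 × 0.942 = 12997
Group 4: 15689 × 0.953 + 17245 × 0.409 = 14952 + 7053 = 22005
Net migration: Group 3 + 240 → 13237; Group 4 + 360 → 22365
→ [3891, 3468, 13237, 22365]
— Period 3 —
Births: 13237 × 0.248 = 3283
Group 2: 3891 × 0.945 = 3677
Group 3: 3468 × 0.942 = 3267
Group 4: 13237 × 0.953 + 22365 × 0.409 = 12615 + 9147 = 21762
Net migration: Group 3 + 240 → 3507; Group 4 + 360 → 22122
→ [3283, 3677, 3507, 22122]
Total: 52600 → 32589; change = -20011; percentage change = -38.0%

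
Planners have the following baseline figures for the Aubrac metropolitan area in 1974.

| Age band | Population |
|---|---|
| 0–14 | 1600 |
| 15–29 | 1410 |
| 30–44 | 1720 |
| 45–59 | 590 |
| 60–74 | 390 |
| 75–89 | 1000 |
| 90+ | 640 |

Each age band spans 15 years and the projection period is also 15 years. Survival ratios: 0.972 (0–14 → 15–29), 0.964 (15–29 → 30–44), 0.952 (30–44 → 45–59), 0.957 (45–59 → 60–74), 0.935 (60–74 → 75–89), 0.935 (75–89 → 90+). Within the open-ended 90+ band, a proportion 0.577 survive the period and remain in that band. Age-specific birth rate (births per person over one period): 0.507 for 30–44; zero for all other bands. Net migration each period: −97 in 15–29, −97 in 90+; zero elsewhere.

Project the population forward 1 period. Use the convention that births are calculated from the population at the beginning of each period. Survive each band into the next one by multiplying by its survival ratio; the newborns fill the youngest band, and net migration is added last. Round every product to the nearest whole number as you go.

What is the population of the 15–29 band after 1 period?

1458

— Period 1 —
Births: 1720 * 0.507 = 872
15–29: 1600 * 0.972 = 1555
30–44: 1410 * 0.964 = 1359
45–59: 1720 * 0.952 = 1637
60–74: 590 * 0.957 = 565
75–89: 390 * 0.935 = 365
90+: 1000 * 0.935 + 640 * 0.577 = 935 + 369 = 1304
Net migration: 15–29 − 97 → 1458; 90+ − 97 → 1207
Giving 872 / 1458 / 1359 / 1637 / 565 / 365 / 1207.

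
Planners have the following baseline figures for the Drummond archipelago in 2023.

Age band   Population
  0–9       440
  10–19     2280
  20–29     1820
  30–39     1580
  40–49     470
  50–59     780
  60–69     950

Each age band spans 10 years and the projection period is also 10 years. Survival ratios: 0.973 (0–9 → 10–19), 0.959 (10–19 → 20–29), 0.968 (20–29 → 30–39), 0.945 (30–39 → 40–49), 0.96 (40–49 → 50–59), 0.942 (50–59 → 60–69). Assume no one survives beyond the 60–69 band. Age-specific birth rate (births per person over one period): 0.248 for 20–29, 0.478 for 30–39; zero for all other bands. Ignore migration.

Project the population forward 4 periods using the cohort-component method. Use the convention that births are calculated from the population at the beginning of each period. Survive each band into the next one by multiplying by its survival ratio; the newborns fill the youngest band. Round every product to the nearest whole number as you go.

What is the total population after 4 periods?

— Period 1 —
Births: 1820 * 0.248 = 451  |  1580 * 0.478 = 755 — total 1206
10–19: 440 * 0.973 = 428
20–29: 2280 * 0.959 = 2187
30–39: 1820 * 0.968 = 1762
40–49: 1580 * 0.945 = 1493
50–59: 470 * 0.96 = 451
60–69: 780 * 0.942 = 735
Population now: 0–9=1206, 10–19=428, 20–29=2187, 30–39=1762, 40–49=1493, 50–59=451, 60–69=735
— Period 2 —
Births: 2187 * 0.248 = 542  |  1762 * 0.478 = 842 — total 1384
10–19: 1206 * 0.973 = 1173
20–29: 428 * 0.959 = 410
30–39: 2187 * 0.968 = 2117
40–49: 1762 * 0.945 = 1665
50–59: 1493 * 0.96 = 1433
60–69: 451 * 0.942 = 425
Population now: 0–9=1384, 10–19=1173, 20–29=410, 30–39=2117, 40–49=1665, 50–59=1433, 60–69=425
— Period 3 —
Births: 410 * 0.248 = 102  |  2117 * 0.478 = 1012 — total 1114
10–19: 1384 * 0.973 = 1347
20–29: 1173 * 0.959 = 1125
30–39: 410 * 0.968 = 397
40–49: 2117 * 0.945 = 2001
50–59: 1665 * 0.96 = 1598
60–69: 1433 * 0.942 = 1350
Population now: 0–9=1114, 10–19=1347, 20–29=1125, 30–39=397, 40–49=2001, 50–59=1598, 60–69=1350
— Period 4 —
Births: 1125 * 0.248 = 279  |  397 * 0.478 = 190 — total 469
10–19: 1114 * 0.973 = 1084
20–29: 1347 * 0.959 = 1292
30–39: 1125 * 0.968 = 1089
40–49: 397 * 0.945 = 375
50–59: 2001 * 0.96 = 1921
60–69: 1598 * 0.942 = 1505
Population now: 0–9=469, 10–19=1084, 20–29=1292, 30–39=1089, 40–49=375, 50–59=1921, 60–69=1505
Total after period 4: 469 + 1084 + 1292 + 1089 + 375 + 1921 + 1505 = 7735

7735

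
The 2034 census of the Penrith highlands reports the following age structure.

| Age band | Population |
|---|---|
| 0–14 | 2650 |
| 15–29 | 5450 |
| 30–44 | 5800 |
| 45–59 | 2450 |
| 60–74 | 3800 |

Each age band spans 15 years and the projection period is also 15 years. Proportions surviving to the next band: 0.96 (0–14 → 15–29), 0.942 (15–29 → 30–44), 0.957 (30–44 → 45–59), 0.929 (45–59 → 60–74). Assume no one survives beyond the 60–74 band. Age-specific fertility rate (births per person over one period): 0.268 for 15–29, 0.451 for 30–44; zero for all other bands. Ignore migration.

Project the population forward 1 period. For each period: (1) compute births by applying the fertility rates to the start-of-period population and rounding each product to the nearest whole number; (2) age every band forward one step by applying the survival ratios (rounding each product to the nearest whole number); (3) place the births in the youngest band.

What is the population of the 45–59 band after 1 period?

5551

Period 1.
Births: 5450 * 0.268 = 1461  |  5800 * 0.451 = 2616 ⇒ total 4077
15–29: 2650 * 0.96 = 2544
30–44: 5450 * 0.942 = 5134
45–59: 5800 * 0.957 = 5551
60–74: 2450 * 0.929 = 2276
Population now: 0–14=4077, 15–29=2544, 30–44=5134, 45–59=5551, 60–74=2276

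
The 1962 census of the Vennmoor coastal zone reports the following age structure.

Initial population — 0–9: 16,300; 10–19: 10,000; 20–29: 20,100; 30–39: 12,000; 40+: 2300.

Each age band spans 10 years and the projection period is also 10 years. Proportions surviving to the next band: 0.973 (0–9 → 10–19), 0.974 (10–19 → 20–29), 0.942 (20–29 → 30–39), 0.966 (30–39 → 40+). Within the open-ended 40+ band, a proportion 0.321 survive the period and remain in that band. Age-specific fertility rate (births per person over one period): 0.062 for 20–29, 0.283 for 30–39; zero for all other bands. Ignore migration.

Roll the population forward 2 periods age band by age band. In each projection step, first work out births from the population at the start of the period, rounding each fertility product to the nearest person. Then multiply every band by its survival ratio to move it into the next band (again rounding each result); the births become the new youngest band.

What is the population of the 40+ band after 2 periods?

[period 1]
Births: 20100 * 0.062 = 1246, 12000 * 0.283 = 3396 ⇒ total 4642
10–19: 16300 * 0.973 = 15860
20–29: 10000 * 0.974 = 9740
30–39: 20100 * 0.942 = 18934
40+: 12000 * 0.966 + 2300 * 0.321 = 11592 + 738 = 12330
→ [4642, 15860, 9740, 18934, 12330]
[period 2]
Births: 9740 * 0.062 = 604, 18934 * 0.283 = 5358 ⇒ total 5962
10–19: 4642 * 0.973 = 4517
20–29: 15860 * 0.974 = 15448
30–39: 9740 * 0.942 = 9175
40+: 18934 * 0.966 + 12330 * 0.321 = 18290 + 3958 = 22248
→ [5962, 4517, 15448, 9175, 22248]

22248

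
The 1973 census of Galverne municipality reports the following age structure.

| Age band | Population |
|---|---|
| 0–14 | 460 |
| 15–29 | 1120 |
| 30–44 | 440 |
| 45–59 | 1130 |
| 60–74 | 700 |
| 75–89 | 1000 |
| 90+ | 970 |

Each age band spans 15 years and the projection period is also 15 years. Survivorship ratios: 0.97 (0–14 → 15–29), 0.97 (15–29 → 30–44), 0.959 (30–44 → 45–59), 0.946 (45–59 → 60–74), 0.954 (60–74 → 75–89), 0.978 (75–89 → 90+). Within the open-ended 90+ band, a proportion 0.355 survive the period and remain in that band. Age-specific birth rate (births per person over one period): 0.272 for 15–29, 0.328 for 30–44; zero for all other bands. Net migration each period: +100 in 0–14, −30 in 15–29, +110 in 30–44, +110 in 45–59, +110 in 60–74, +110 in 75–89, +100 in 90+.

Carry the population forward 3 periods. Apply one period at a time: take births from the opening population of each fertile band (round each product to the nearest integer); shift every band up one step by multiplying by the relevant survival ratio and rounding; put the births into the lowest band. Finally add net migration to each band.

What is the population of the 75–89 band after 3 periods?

695

[period 1]
Births: 1120 × 0.272 = 305 ; 440 × 0.328 = 144 → total 449
15–29: 460 × 0.97 = 446
30–44: 1120 × 0.97 = 1086
45–59: 440 × 0.959 = 422
60–74: 1130 × 0.946 = 1069
75–89: 700 × 0.954 = 668
90+: 1000 × 0.978 + 970 × 0.355 = 978 + 344 = 1322
Net migration: 0–14 + 100 → 549; 15–29 − 30 → 416; 30–44 + 110 → 1196; 45–59 + 110 → 532; 60–74 + 110 → 1179; 75–89 + 110 → 778; 90+ + 100 → 1422
End of period: [549, 416, 1196, 532, 1179, 778, 1422]
[period 2]
Births: 416 × 0.272 = 113 ; 1196 × 0.328 = 392 → total 505
15–29: 549 × 0.97 = 533
30–44: 416 × 0.97 = 404
45–59: 1196 × 0.959 = 1147
60–74: 532 × 0.946 = 503
75–89: 1179 × 0.954 = 1125
90+: 778 × 0.978 + 1422 × 0.355 = 761 + 505 = 1266
Net migration: 0–14 + 100 → 605; 15–29 − 30 → 503; 30–44 + 110 → 514; 45–59 + 110 → 1257; 60–74 + 110 → 613; 75–89 + 110 → 1235; 90+ + 100 → 1366
End of period: [605, 503, 514, 1257, 613, 1235, 1366]
[period 3]
Births: 503 × 0.272 = 137 ; 514 × 0.328 = 169 → total 306
15–29: 605 × 0.97 = 587
30–44: 503 × 0.97 = 488
45–59: 514 × 0.959 = 493
60–74: 1257 × 0.946 = 1189
75–89: 613 × 0.954 = 585
90+: 1235 × 0.978 + 1366 × 0.355 = 1208 + 485 = 1693
Net migration: 0–14 + 100 → 406; 15–29 − 30 → 557; 30–44 + 110 → 598; 45–59 + 110 → 603; 60–74 + 110 → 1299; 75–89 + 110 → 695; 90+ + 100 → 1793
End of period: [406, 557, 598, 603, 1299, 695, 1793]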